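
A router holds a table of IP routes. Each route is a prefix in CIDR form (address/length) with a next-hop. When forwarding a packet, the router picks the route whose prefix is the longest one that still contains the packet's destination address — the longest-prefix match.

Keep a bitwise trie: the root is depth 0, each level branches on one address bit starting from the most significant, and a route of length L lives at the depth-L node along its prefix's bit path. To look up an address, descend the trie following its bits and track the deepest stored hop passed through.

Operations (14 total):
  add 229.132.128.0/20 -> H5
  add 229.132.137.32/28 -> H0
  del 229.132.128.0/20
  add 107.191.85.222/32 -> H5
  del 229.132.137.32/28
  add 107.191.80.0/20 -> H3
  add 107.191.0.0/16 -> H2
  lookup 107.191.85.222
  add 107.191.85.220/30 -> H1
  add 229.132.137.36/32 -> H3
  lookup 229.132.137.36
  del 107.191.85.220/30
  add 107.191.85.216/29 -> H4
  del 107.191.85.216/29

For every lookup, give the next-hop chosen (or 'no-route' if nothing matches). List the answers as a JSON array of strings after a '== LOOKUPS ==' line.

Trace:
  + 229.132.128.0/20 (H5) depth=20
  + 229.132.137.32/28 (H0) depth=28
  - 229.132.128.0/20 clear@20
  + 107.191.85.222/32 (H5) depth=32
  - 229.132.137.32/28 clear@28
  + 107.191.80.0/20 (H3) depth=20
  + 107.191.0.0/16 (H2) depth=16
  ? 107.191.85.222  path d0:-→d1:-→d2:-→d3:-→d4:-→d5:-→d6:-→d7:-→d8:-→d9:-→d10:-→d11:-→d12:-→d13:-→d14:-→d15:-→d16:H2→d17:-→d18:-→d19:-→d20:H3→d21:-→d22:-→d23:-→d24:-→d25:-→d26:-→d27:-→d28:-→d29:-→d30:-→d31:-→d32:H5  best=H5
  + 107.191.85.220/30 (H1) depth=30
  + 229.132.137.36/32 (H3) depth=32
  ? 229.132.137.36  path d0:-→d1:-→d2:-→d3:-→d4:-→d5:-→d6:-→d7:-→d8:-→d9:-→d10:-→d11:-→d12:-→d13:-→d14:-→d15:-→d16:-→d17:-→d18:-→d19:-→d20:-→d21:-→d22:-→d23:-→d24:-→d25:-→d26:-→d27:-→d28:-→d29:-→d30:-→d31:-→d32:H3  best=H3
  - 107.191.85.220/30 clear@30
  + 107.191.85.216/29 (H4) depth=29
  - 107.191.85.216/29 clear@29

== LOOKUPS ==
["H5","H3"]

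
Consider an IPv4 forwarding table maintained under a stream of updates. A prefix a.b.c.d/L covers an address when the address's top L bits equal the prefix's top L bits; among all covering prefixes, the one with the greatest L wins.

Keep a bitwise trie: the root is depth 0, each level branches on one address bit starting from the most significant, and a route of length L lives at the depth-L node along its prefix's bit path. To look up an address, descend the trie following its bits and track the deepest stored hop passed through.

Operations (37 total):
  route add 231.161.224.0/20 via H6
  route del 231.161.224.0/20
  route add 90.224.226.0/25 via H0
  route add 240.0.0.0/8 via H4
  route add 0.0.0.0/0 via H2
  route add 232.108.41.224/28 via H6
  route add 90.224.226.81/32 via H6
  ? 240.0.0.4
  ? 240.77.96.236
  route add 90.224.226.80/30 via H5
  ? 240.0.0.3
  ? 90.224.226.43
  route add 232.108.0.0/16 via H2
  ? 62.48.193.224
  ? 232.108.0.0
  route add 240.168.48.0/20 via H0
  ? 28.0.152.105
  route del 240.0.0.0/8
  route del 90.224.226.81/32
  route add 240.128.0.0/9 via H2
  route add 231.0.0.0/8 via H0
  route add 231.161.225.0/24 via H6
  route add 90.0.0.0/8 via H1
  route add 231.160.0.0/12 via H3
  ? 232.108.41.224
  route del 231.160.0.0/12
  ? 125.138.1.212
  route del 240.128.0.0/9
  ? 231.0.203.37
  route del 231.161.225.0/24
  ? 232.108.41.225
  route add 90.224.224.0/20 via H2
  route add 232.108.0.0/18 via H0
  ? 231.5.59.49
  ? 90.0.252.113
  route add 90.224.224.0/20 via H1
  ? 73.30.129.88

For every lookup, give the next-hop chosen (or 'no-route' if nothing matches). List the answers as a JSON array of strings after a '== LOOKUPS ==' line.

Process each operation:
  add 231.161.224.0/20 -> H6 at depth 20
  del 231.161.224.0/20 (clear depth 20)
  add 90.224.226.0/25 -> H0 at depth 25
  add 240.0.0.0/8 -> H4 at depth 8
  add 0.0.0.0/0 -> H2 at depth 0
  add 232.108.41.224/28 -> H6 at depth 28
  add 90.224.226.81/32 -> H6 at depth 32
  Q 240.0.0.4: descend 11110000 ; hops seen [H2,H4] ; pick H4
  Q 240.77.96.236: descend 11110000 ; hops seen [H2,H4] ; pick H4
  add 90.224.226.80/30 -> H5 at depth 30
  Q 240.0.0.3: descend 11110000 ; hops seen [H2,H4] ; pick H4
  Q 90.224.226.43: descend 0101101011100000111000100 ; hops seen [H2,H0] ; pick H0
  add 232.108.0.0/16 -> H2 at depth 16
  Q 62.48.193.224: descend 0 ; hops seen [H2] ; pick H2
  Q 232.108.0.0: descend 111010000110110000 ; hops seen [H2,H2] ; pick H2
  add 240.168.48.0/20 -> H0 at depth 20
  Q 28.0.152.105: descend 0 ; hops seen [H2] ; pick H2
  del 240.0.0.0/8 (clear depth 8)
  del 90.224.226.81/32 (clear depth 32)
  add 240.128.0.0/9 -> H2 at depth 9
  add 231.0.0.0/8 -> H0 at depth 8
  add 231.161.225.0/24 -> H6 at depth 24
  add 90.0.0.0/8 -> H1 at depth 8
  add 231.160.0.0/12 -> H3 at depth 12
  Q 232.108.41.224: descend 1110100001101100001010011110 ; hops seen [H2,H2,H6] ; pick H6
  del 231.160.0.0/12 (clear depth 12)
  Q 125.138.1.212: descend 01 ; hops seen [H2] ; pick H2
  del 240.128.0.0/9 (clear depth 9)
  Q 231.0.203.37: descend 11100111 ; hops seen [H2,H0] ; pick H0
  del 231.161.225.0/24 (clear depth 24)
  Q 232.108.41.225: descend 1110100001101100001010011110 ; hops seen [H2,H2,H6] ; pick H6
  add 90.224.224.0/20 -> H2 at depth 20
  add 232.108.0.0/18 -> H0 at depth 18
  Q 231.5.59.49: descend 11100111 ; hops seen [H2,H0] ; pick H0
  Q 90.0.252.113: descend 01011010 ; hops seen [H2,H1] ; pick H1
  add 90.224.224.0/20 -> H1 at depth 20
  Q 73.30.129.88: descend 010 ; hops seen [H2] ; pick H2

== LOOKUPS ==
["H4","H4","H4","H0","H2","H2","H2","H6","H2","H0","H6","H0","H1","H2"]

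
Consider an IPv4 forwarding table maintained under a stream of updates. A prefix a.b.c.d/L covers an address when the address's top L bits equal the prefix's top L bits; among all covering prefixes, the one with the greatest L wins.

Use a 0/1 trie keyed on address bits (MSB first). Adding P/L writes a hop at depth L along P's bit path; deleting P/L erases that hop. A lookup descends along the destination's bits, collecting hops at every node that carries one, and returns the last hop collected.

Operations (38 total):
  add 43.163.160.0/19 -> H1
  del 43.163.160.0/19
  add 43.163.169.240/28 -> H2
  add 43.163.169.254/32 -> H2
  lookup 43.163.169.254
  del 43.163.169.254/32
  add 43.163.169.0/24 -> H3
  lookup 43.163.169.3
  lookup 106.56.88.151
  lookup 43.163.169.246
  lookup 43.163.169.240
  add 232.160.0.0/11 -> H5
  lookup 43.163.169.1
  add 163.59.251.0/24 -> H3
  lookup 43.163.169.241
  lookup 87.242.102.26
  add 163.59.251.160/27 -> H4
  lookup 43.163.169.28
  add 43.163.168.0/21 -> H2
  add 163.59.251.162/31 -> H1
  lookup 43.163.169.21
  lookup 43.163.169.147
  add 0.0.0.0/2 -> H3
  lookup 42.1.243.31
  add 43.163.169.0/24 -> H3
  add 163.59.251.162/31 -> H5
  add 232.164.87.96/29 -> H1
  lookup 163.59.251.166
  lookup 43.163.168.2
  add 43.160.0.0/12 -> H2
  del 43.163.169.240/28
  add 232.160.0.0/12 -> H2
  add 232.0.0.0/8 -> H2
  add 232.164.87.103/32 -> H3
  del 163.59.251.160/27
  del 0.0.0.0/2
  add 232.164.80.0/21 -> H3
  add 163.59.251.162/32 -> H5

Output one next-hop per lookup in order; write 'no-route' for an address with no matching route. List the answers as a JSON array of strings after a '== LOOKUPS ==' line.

Process each operation:
  add 43.163.160.0/19 -> H1 at depth 19
  - 43.163.160.0/19 clear@19
  add 43.163.169.240/28 -> H2 at depth 28
  add 43.163.169.254/32 -> H2 at depth 32
  ? 43.163.169.254  path d0:-→d1:-→d2:-→d3:-→d4:-→d5:-→d6:-→d7:-→d8:-→d9:-→d10:-→d11:-→d12:-→d13:-→d14:-→d15:-→d16:-→d17:-→d18:-→d19:-→d20:-→d21:-→d22:-→d23:-→d24:-→d25:-→d26:-→d27:-→d28:H2→d29:-→d30:-→d31:-→d32:H2  best=H2
  - 43.163.169.254/32 clear@32
  add 43.163.169.0/24 -> H3 at depth 24
  ? 43.163.169.3  path d0:-→d1:-→d2:-→d3:-→d4:-→d5:-→d6:-→d7:-→d8:-→d9:-→d10:-→d11:-→d12:-→d13:-→d14:-→d15:-→d16:-→d17:-→d18:-→d19:-→d20:-→d21:-→d22:-→d23:-→d24:H3  best=H3
  ? 106.56.88.151  path d0:-→d1:-  best=no-route
  ? 43.163.169.246  path d0:-→d1:-→d2:-→d3:-→d4:-→d5:-→d6:-→d7:-→d8:-→d9:-→d10:-→d11:-→d12:-→d13:-→d14:-→d15:-→d16:-→d17:-→d18:-→d19:-→d20:-→d21:-→d22:-→d23:-→d24:H3→d25:-→d26:-→d27:-→d28:H2  best=H2
  ? 43.163.169.240  path d0:-→d1:-→d2:-→d3:-→d4:-→d5:-→d6:-→d7:-→d8:-→d9:-→d10:-→d11:-→d12:-→d13:-→d14:-→d15:-→d16:-→d17:-→d18:-→d19:-→d20:-→d21:-→d22:-→d23:-→d24:H3→d25:-→d26:-→d27:-→d28:H2  best=H2
  add 232.160.0.0/11 -> H5 at depth 11
  ? 43.163.169.1  path d0:-→d1:-→d2:-→d3:-→d4:-→d5:-→d6:-→d7:-→d8:-→d9:-→d10:-→d11:-→d12:-→d13:-→d14:-→d15:-→d16:-→d17:-→d18:-→d19:-→d20:-→d21:-→d22:-→d23:-→d24:H3  best=H3
  add 163.59.251.0/24 -> H3 at depth 24
  ? 43.163.169.241  path d0:-→d1:-→d2:-→d3:-→d4:-→d5:-→d6:-→d7:-→d8:-→d9:-→d10:-→d11:-→d12:-→d13:-→d14:-→d15:-→d16:-→d17:-→d18:-→d19:-→d20:-→d21:-→d22:-→d23:-→d24:H3→d25:-→d26:-→d27:-→d28:H2  best=H2
  ? 87.242.102.26  path d0:-→d1:-  best=no-route
  add 163.59.251.160/27 -> H4 at depth 27
  ? 43.163.169.28  path d0:-→d1:-→d2:-→d3:-→d4:-→d5:-→d6:-→d7:-→d8:-→d9:-→d10:-→d11:-→d12:-→d13:-→d14:-→d15:-→d16:-→d17:-→d18:-→d19:-→d20:-→d21:-→d22:-→d23:-→d24:H3  best=H3
  add 43.163.168.0/21 -> H2 at depth 21
  add 163.59.251.162/31 -> H1 at depth 31
  ? 43.163.169.21  path d0:-→d1:-→d2:-→d3:-→d4:-→d5:-→d6:-→d7:-→d8:-→d9:-→d10:-→d11:-→d12:-→d13:-→d14:-→d15:-→d16:-→d17:-→d18:-→d19:-→d20:-→d21:H2→d22:-→d23:-→d24:H3  best=H3
  ? 43.163.169.147  path d0:-→d1:-→d2:-→d3:-→d4:-→d5:-→d6:-→d7:-→d8:-→d9:-→d10:-→d11:-→d12:-→d13:-→d14:-→d15:-→d16:-→d17:-→d18:-→d19:-→d20:-→d21:H2→d22:-→d23:-→d24:H3→d25:-  best=H3
  add 0.0.0.0/2 -> H3 at depth 2
  ? 42.1.243.31  path d0:-→d1:-→d2:H3→d3:-→d4:-→d5:-→d6:-→d7:-  best=H3
  add 43.163.169.0/24 -> H3 at depth 24
  add 163.59.251.162/31 -> H5 at depth 31
  add 232.164.87.96/29 -> H1 at depth 29
  ? 163.59.251.166  path d0:-→d1:-→d2:-→d3:-→d4:-→d5:-→d6:-→d7:-→d8:-→d9:-→d10:-→d11:-→d12:-→d13:-→d14:-→d15:-→d16:-→d17:-→d18:-→d19:-→d20:-→d21:-→d22:-→d23:-→d24:H3→d25:-→d26:-→d27:H4→d28:-→d29:-  best=H4
  ? 43.163.168.2  path d0:-→d1:-→d2:H3→d3:-→d4:-→d5:-→d6:-→d7:-→d8:-→d9:-→d10:-→d11:-→d12:-→d13:-→d14:-→d15:-→d16:-→d17:-→d18:-→d19:-→d20:-→d21:H2→d22:-→d23:-  best=H2
  add 43.160.0.0/12 -> H2 at depth 12
  - 43.163.169.240/28 clear@28
  add 232.160.0.0/12 -> H2 at depth 12
  add 232.0.0.0/8 -> H2 at depth 8
  add 232.164.87.103/32 -> H3 at depth 32
  - 163.59.251.160/27 clear@27
  - 0.0.0.0/2 clear@2
  add 232.164.80.0/21 -> H3 at depth 21
  add 163.59.251.162/32 -> H5 at depth 32

== LOOKUPS ==
["H2","H3","no-route","H2","H2","H3","H2","no-route","H3","H3","H3","H3","H4","H2"]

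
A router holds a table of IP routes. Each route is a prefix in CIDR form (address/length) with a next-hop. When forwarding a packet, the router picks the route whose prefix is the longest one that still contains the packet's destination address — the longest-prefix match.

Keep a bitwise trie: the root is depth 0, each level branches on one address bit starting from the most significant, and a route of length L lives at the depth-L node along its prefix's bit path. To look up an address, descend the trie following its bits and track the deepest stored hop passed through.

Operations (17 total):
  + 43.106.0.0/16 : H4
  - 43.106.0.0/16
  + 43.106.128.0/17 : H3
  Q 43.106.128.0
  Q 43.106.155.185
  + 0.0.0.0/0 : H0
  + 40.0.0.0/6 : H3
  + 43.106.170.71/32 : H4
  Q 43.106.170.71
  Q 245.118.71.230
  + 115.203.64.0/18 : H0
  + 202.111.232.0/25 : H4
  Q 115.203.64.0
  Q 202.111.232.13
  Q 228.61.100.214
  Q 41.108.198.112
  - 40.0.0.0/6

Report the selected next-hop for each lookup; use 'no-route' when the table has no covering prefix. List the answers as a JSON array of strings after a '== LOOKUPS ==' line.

Apply in order:
  + 43.106.0.0/16 (H4) depth=16
  - 43.106.0.0/16 clear@16
  + 43.106.128.0/17 (H3) depth=17
  Q 43.106.128.0: descend 00101011011010101 ; hops seen [H3] ; pick H3
  Q 43.106.155.185: descend 00101011011010101 ; hops seen [H3] ; pick H3
  + 0.0.0.0/0 (H0) depth=0
  + 40.0.0.0/6 (H3) depth=6
  + 43.106.170.71/32 (H4) depth=32
  Q 43.106.170.71: descend 00101011011010101010101001000111 ; hops seen [H0,H3,H3,H4] ; pick H4
  Q 245.118.71.230: descend ε ; hops seen [H0] ; pick H0
  + 115.203.64.0/18 (H0) depth=18
  + 202.111.232.0/25 (H4) depth=25
  Q 115.203.64.0: descend 011100111100101101 ; hops seen [H0,H0] ; pick H0
  Q 202.111.232.13: descend 1100101001101111111010000 ; hops seen [H0,H4] ; pick H4
  Q 228.61.100.214: descend 11 ; hops seen [H0] ; pick H0
  Q 41.108.198.112: descend 001010 ; hops seen [H0,H3] ; pick H3
  - 40.0.0.0/6 clear@6

== LOOKUPS ==
["H3","H3","H4","H0","H0","H4","H0","H3"]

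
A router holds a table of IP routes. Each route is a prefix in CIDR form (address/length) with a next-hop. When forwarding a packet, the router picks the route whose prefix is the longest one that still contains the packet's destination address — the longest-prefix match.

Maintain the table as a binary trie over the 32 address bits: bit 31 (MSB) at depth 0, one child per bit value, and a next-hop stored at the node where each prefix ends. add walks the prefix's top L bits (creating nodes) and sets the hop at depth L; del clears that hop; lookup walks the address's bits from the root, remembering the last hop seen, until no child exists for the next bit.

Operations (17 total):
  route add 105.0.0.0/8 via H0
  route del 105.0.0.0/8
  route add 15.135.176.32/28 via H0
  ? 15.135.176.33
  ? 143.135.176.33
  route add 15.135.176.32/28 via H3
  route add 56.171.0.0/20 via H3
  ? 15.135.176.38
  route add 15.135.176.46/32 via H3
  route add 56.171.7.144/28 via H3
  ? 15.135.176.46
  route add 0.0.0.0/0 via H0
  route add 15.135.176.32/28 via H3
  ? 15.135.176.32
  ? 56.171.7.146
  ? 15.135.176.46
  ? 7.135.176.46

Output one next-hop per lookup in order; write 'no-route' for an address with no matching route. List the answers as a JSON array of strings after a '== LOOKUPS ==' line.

Process each operation:
  add 105.0.0.0/8 -> H0 at depth 8
  del 105.0.0.0/8 (clear depth 8)
  add 15.135.176.32/28 -> H0 at depth 28
  ? 15.135.176.33  path d0:-→d1:-→d2:-→d3:-→d4:-→d5:-→d6:-→d7:-→d8:-→d9:-→d10:-→d11:-→d12:-→d13:-→d14:-→d15:-→d16:-→d17:-→d18:-→d19:-→d20:-→d21:-→d22:-→d23:-→d24:-→d25:-→d26:-→d27:-→d28:H0  best=H0
  ? 143.135.176.33  path d0:-  best=no-route
  add 15.135.176.32/28 -> H3 at depth 28
  add 56.171.0.0/20 -> H3 at depth 20
  ? 15.135.176.38  path d0:-→d1:-→d2:-→d3:-→d4:-→d5:-→d6:-→d7:-→d8:-→d9:-→d10:-→d11:-→d12:-→d13:-→d14:-→d15:-→d16:-→d17:-→d18:-→d19:-→d20:-→d21:-→d22:-→d23:-→d24:-→d25:-→d26:-→d27:-→d28:H3  best=H3
  add 15.135.176.46/32 -> H3 at depth 32
  add 56.171.7.144/28 -> H3 at depth 28
  ? 15.135.176.46  path d0:-→d1:-→d2:-→d3:-→d4:-→d5:-→d6:-→d7:-→d8:-→d9:-→d10:-→d11:-→d12:-→d13:-→d14:-→d15:-→d16:-→d17:-→d18:-→d19:-→d20:-→d21:-→d22:-→d23:-→d24:-→d25:-→d26:-→d27:-→d28:H3→d29:-→d30:-→d31:-→d32:H3  best=H3
  add 0.0.0.0/0 -> H0 at depth 0
  add 15.135.176.32/28 -> H3 at depth 28
  ? 15.135.176.32  path d0:H0→d1:-→d2:-→d3:-→d4:-→d5:-→d6:-→d7:-→d8:-→d9:-→d10:-→d11:-→d12:-→d13:-→d14:-→d15:-→d16:-→d17:-→d18:-→d19:-→d20:-→d21:-→d22:-→d23:-→d24:-→d25:-→d26:-→d27:-→d28:H3  best=H3
  ? 56.171.7.146  path d0:H0→d1:-→d2:-→d3:-→d4:-→d5:-→d6:-→d7:-→d8:-→d9:-→d10:-→d11:-→d12:-→d13:-→d14:-→d15:-→d16:-→d17:-→d18:-→d19:-→d20:H3→d21:-→d22:-→d23:-→d24:-→d25:-→d26:-→d27:-→d28:H3  best=H3
  ? 15.135.176.46  path d0:H0→d1:-→d2:-→d3:-→d4:-→d5:-→d6:-→d7:-→d8:-→d9:-→d10:-→d11:-→d12:-→d13:-→d14:-→d15:-→d16:-→d17:-→d18:-→d19:-→d20:-→d21:-→d22:-→d23:-→d24:-→d25:-→d26:-→d27:-→d28:H3→d29:-→d30:-→d31:-→d32:H3  best=H3
  ? 7.135.176.46  path d0:H0→d1:-→d2:-→d3:-→d4:-  best=H0

== LOOKUPS ==
["H0","no-route","H3","H3","H3","H3","H3","H0"]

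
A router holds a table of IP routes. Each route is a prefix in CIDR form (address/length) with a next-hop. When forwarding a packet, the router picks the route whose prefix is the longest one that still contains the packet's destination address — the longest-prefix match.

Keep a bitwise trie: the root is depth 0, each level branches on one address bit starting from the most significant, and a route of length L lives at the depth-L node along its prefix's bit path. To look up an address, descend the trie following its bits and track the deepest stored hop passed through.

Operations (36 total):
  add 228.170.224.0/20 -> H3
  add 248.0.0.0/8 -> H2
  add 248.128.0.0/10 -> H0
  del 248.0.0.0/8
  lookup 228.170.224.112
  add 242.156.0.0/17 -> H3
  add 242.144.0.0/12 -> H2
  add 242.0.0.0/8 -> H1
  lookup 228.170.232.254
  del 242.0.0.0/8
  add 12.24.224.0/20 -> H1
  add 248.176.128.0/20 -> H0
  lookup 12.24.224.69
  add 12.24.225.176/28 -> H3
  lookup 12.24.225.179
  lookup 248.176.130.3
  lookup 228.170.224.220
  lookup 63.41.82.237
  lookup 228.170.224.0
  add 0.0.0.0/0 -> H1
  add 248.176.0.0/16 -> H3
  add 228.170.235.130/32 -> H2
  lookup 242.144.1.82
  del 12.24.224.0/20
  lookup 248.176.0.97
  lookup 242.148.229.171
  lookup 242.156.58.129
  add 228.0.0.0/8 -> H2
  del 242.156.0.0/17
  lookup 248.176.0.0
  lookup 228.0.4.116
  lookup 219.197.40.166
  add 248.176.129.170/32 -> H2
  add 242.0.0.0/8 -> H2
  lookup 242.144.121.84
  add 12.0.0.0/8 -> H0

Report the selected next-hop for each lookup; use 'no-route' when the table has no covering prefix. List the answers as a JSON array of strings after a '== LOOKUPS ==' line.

Trace:
  + 228.170.224.0/20 (H3) depth=20
  + 248.0.0.0/8 (H2) depth=8
  + 248.128.0.0/10 (H0) depth=10
  - 248.0.0.0/8 clear@8
  ? 228.170.224.112  path d0:-→d1:-→d2:-→d3:-→d4:-→d5:-→d6:-→d7:-→d8:-→d9:-→d10:-→d11:-→d12:-→d13:-→d14:-→d15:-→d16:-→d17:-→d18:-→d19:-→d20:H3  best=H3
  + 242.156.0.0/17 (H3) depth=17
  + 242.144.0.0/12 (H2) depth=12
  + 242.0.0.0/8 (H1) depth=8
  ? 228.170.232.254  path d0:-→d1:-→d2:-→d3:-→d4:-→d5:-→d6:-→d7:-→d8:-→d9:-→d10:-→d11:-→d12:-→d13:-→d14:-→d15:-→d16:-→d17:-→d18:-→d19:-→d20:H3  best=H3
  - 242.0.0.0/8 clear@8
  + 12.24.224.0/20 (H1) depth=20
  + 248.176.128.0/20 (H0) depth=20
  ? 12.24.224.69  path d0:-→d1:-→d2:-→d3:-→d4:-→d5:-→d6:-→d7:-→d8:-→d9:-→d10:-→d11:-→d12:-→d13:-→d14:-→d15:-→d16:-→d17:-→d18:-→d19:-→d20:H1  best=H1
  + 12.24.225.176/28 (H3) depth=28
  ? 12.24.225.179  path d0:-→d1:-→d2:-→d3:-→d4:-→d5:-→d6:-→d7:-→d8:-→d9:-→d10:-→d11:-→d12:-→d13:-→d14:-→d15:-→d16:-→d17:-→d18:-→d19:-→d20:H1→d21:-→d22:-→d23:-→d24:-→d25:-→d26:-→d27:-→d28:H3  best=H3
  ? 248.176.130.3  path d0:-→d1:-→d2:-→d3:-→d4:-→d5:-→d6:-→d7:-→d8:-→d9:-→d10:H0→d11:-→d12:-→d13:-→d14:-→d15:-→d16:-→d17:-→d18:-→d19:-→d20:H0  best=H0
  ? 228.170.224.220  path d0:-→d1:-→d2:-→d3:-→d4:-→d5:-→d6:-→d7:-→d8:-→d9:-→d10:-→d11:-→d12:-→d13:-→d14:-→d15:-→d16:-→d17:-→d18:-→d19:-→d20:H3  best=H3
  ? 63.41.82.237  path d0:-→d1:-→d2:-  best=no-route
  ? 228.170.224.0  path d0:-→d1:-→d2:-→d3:-→d4:-→d5:-→d6:-→d7:-→d8:-→d9:-→d10:-→d11:-→d12:-→d13:-→d14:-→d15:-→d16:-→d17:-→d18:-→d19:-→d20:H3  best=H3
  + 0.0.0.0/0 (H1) depth=0
  + 248.176.0.0/16 (H3) depth=16
  + 228.170.235.130/32 (H2) depth=32
  ? 242.144.1.82  path d0:H1→d1:-→d2:-→d3:-→d4:-→d5:-→d6:-→d7:-→d8:-→d9:-→d10:-→d11:-→d12:H2  best=H2
  - 12.24.224.0/20 clear@20
  ? 248.176.0.97  path d0:H1→d1:-→d2:-→d3:-→d4:-→d5:-→d6:-→d7:-→d8:-→d9:-→d10:H0→d11:-→d12:-→d13:-→d14:-→d15:-→d16:H3  best=H3
  ? 242.148.229.171  path d0:H1→d1:-→d2:-→d3:-→d4:-→d5:-→d6:-→d7:-→d8:-→d9:-→d10:-→d11:-→d12:H2  best=H2
  ? 242.156.58.129  path d0:H1→d1:-→d2:-→d3:-→d4:-→d5:-→d6:-→d7:-→d8:-→d9:-→d10:-→d11:-→d12:H2→d13:-→d14:-→d15:-→d16:-→d17:H3  best=H3
  + 228.0.0.0/8 (H2) depth=8
  - 242.156.0.0/17 clear@17
  ? 248.176.0.0  path d0:H1→d1:-→d2:-→d3:-→d4:-→d5:-→d6:-→d7:-→d8:-→d9:-→d10:H0→d11:-→d12:-→d13:-→d14:-→d15:-→d16:H3  best=H3
  ? 228.0.4.116  path d0:H1→d1:-→d2:-→d3:-→d4:-→d5:-→d6:-→d7:-→d8:H2  best=H2
  ? 219.197.40.166  path d0:H1→d1:-→d2:-  best=H1
  + 248.176.129.170/32 (H2) depth=32
  + 242.0.0.0/8 (H2) depth=8
  ? 242.144.121.84  path d0:H1→d1:-→d2:-→d3:-→d4:-→d5:-→d6:-→d7:-→d8:H2→d9:-→d10:-→d11:-→d12:H2  best=H2
  + 12.0.0.0/8 (H0) depth=8

== LOOKUPS ==
["H3","H3","H1","H3","H0","H3","no-route","H3","H2","H3","H2","H3","H3","H2","H1","H2"]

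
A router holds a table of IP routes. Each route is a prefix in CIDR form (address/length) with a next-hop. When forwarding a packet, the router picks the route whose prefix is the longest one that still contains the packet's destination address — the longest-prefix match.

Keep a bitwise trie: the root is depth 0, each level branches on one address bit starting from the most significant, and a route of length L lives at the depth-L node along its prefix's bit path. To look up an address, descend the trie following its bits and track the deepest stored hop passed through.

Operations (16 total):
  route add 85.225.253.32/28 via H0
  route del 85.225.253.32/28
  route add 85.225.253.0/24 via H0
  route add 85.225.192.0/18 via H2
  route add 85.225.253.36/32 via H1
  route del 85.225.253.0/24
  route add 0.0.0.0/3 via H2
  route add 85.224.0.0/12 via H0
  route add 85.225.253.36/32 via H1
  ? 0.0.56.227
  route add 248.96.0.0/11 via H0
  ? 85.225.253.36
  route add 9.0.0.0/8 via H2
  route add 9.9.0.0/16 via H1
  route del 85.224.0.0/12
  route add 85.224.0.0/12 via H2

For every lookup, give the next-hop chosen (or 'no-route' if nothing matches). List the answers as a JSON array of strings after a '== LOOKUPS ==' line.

Apply in order:
  add 85.225.253.32/28 -> H0 at depth 28
  - 85.225.253.32/28 clear@28
  add 85.225.253.0/24 -> H0 at depth 24
  add 85.225.192.0/18 -> H2 at depth 18
  add 85.225.253.36/32 -> H1 at depth 32
  - 85.225.253.0/24 clear@24
  add 0.0.0.0/3 -> H2 at depth 3
  add 85.224.0.0/12 -> H0 at depth 12
  add 85.225.253.36/32 -> H1 at depth 32
  lookup 0.0.56.227: bits 000 walk d0:-→d1:-→d2:-→d3:H2 -> H2
  add 248.96.0.0/11 -> H0 at depth 11
  lookup 85.225.253.36: bits 01010101111000011111110100100100 walk d0:-→d1:-→d2:-→d3:-→d4:-→d5:-→d6:-→d7:-→d8:-→d9:-→d10:-→d11:-→d12:H0→d13:-→d14:-→d15:-→d16:-→d17:-→d18:H2→d19:-→d20:-→d21:-→d22:-→d23:-→d24:-→d25:-→d26:-→d27:-→d28:-→d29:-→d30:-→d31:-→d32:H1 -> H1
  add 9.0.0.0/8 -> H2 at depth 8
  add 9.9.0.0/16 -> H1 at depth 16
  - 85.224.0.0/12 clear@12
  add 85.224.0.0/12 -> H2 at depth 12

== LOOKUPS ==
["H2","H1"]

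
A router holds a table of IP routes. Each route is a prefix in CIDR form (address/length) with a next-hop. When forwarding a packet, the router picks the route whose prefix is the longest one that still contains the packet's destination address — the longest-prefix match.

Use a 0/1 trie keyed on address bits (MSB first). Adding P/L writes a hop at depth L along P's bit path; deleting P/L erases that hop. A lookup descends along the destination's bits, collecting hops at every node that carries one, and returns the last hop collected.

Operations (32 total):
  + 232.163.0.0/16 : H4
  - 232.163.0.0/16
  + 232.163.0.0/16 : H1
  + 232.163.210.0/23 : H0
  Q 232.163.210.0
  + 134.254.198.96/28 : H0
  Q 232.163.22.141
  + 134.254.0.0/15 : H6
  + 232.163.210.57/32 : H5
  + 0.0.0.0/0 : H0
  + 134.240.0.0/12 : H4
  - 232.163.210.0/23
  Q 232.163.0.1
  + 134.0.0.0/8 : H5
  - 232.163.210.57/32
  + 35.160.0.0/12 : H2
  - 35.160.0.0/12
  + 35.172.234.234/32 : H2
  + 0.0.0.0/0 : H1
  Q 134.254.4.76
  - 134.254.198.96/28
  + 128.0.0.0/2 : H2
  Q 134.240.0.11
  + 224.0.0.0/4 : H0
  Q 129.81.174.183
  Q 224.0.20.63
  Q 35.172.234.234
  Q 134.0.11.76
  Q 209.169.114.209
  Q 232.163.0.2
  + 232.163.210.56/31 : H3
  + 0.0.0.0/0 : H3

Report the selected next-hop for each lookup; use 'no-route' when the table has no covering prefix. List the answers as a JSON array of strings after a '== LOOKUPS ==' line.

Process each operation:
  + 232.163.0.0/16 (H4) depth=16
  del 232.163.0.0/16 (clear depth 16)
  + 232.163.0.0/16 (H1) depth=16
  + 232.163.210.0/23 (H0) depth=23
  lookup 232.163.210.0: bits 11101000101000111101001 walk d0:-→d1:-→d2:-→d3:-→d4:-→d5:-→d6:-→d7:-→d8:-→d9:-→d10:-→d11:-→d12:-→d13:-→d14:-→d15:-→d16:H1→d17:-→d18:-→d19:-→d20:-→d21:-→d22:-→d23:H0 -> H0
  + 134.254.198.96/28 (H0) depth=28
  lookup 232.163.22.141: bits 1110100010100011 walk d0:-→d1:-→d2:-→d3:-→d4:-→d5:-→d6:-→d7:-→d8:-→d9:-→d10:-→d11:-→d12:-→d13:-→d14:-→d15:-→d16:H1 -> H1
  + 134.254.0.0/15 (H6) depth=15
  + 232.163.210.57/32 (H5) depth=32
  + 0.0.0.0/0 (H0) depth=0
  + 134.240.0.0/12 (H4) depth=12
  del 232.163.210.0/23 (clear depth 23)
  lookup 232.163.0.1: bits 1110100010100011 walk d0:H0→d1:-→d2:-→d3:-→d4:-→d5:-→d6:-→d7:-→d8:-→d9:-→d10:-→d11:-→d12:-→d13:-→d14:-→d15:-→d16:H1 -> H1
  + 134.0.0.0/8 (H5) depth=8
  del 232.163.210.57/32 (clear depth 32)
  + 35.160.0.0/12 (H2) depth=12
  del 35.160.0.0/12 (clear depth 12)
  + 35.172.234.234/32 (H2) depth=32
  + 0.0.0.0/0 (H1) depth=0
  lookup 134.254.4.76: bits 1000011011111110 walk d0:H1→d1:-→d2:-→d3:-→d4:-→d5:-→d6:-→d7:-→d8:H5→d9:-→d10:-→d11:-→d12:H4→d13:-→d14:-→d15:H6→d16:- -> H6
  del 134.254.198.96/28 (clear depth 28)
  + 128.0.0.0/2 (H2) depth=2
  lookup 134.240.0.11: bits 100001101111 walk d0:H1→d1:-→d2:H2→d3:-→d4:-→d5:-→d6:-→d7:-→d8:H5→d9:-→d10:-→d11:-→d12:H4 -> H4
  + 224.0.0.0/4 (H0) depth=4
  lookup 129.81.174.183: bits 10000 walk d0:H1→d1:-→d2:H2→d3:-→d4:-→d5:- -> H2
  lookup 224.0.20.63: bits 1110 walk d0:H1→d1:-→d2:-→d3:-→d4:H0 -> H0
  lookup 35.172.234.234: bits 00100011101011001110101011101010 walk d0:H1→d1:-→d2:-→d3:-→d4:-→d5:-→d6:-→d7:-→d8:-→d9:-→d10:-→d11:-→d12:-→d13:-→d14:-→d15:-→d16:-→d17:-→d18:-→d19:-→d20:-→d21:-→d22:-→d23:-→d24:-→d25:-→d26:-→d27:-→d28:-→d29:-→d30:-→d31:-→d32:H2 -> H2
  lookup 134.0.11.76: bits 10000110 walk d0:H1→d1:-→d2:H2→d3:-→d4:-→d5:-→d6:-→d7:-→d8:H5 -> H5
  lookup 209.169.114.209: bits 11 walk d0:H1→d1:-→d2:- -> H1
  lookup 232.163.0.2: bits 1110100010100011 walk d0:H1→d1:-→d2:-→d3:-→d4:H0→d5:-→d6:-→d7:-→d8:-→d9:-→d10:-→d11:-→d12:-→d13:-→d14:-→d15:-→d16:H1 -> H1
  + 232.163.210.56/31 (H3) depth=31
  + 0.0.0.0/0 (H3) depth=0

== LOOKUPS ==
["H0","H1","H1","H6","H4","H2","H0","H2","H5","H1","H1"]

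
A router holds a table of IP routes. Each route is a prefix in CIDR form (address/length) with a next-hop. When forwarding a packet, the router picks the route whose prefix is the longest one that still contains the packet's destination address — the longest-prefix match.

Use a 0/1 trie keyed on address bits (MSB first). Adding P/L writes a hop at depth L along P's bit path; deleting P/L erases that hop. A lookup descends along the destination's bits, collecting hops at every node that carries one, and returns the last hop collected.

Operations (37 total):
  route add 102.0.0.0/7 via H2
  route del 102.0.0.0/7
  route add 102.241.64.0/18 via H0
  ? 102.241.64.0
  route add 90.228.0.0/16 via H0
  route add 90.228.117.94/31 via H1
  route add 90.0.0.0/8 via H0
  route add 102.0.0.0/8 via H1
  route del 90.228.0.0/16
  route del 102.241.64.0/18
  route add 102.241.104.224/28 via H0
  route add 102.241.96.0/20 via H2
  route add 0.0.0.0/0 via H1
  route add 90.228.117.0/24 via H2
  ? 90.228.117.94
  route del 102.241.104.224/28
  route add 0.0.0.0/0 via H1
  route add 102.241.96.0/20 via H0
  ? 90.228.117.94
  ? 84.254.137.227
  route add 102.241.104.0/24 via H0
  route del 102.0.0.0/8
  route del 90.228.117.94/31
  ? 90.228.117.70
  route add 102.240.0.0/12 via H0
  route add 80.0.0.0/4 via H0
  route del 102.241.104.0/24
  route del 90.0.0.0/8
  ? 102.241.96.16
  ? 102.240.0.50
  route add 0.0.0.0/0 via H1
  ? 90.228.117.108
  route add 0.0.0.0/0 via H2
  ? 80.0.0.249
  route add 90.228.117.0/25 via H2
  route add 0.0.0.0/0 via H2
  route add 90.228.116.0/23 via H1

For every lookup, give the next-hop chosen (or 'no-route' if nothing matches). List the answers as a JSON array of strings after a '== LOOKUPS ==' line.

Apply in order:
  + 102.0.0.0/7 (H2) depth=7
  - 102.0.0.0/7 clear@7
  + 102.241.64.0/18 (H0) depth=18
  ? 102.241.64.0  path d0:-→d1:-→d2:-→d3:-→d4:-→d5:-→d6:-→d7:-→d8:-→d9:-→d10:-→d11:-→d12:-→d13:-→d14:-→d15:-→d16:-→d17:-→d18:H0  best=H0
  + 90.228.0.0/16 (H0) depth=16
  + 90.228.117.94/31 (H1) depth=31
  + 90.0.0.0/8 (H0) depth=8
  + 102.0.0.0/8 (H1) depth=8
  - 90.228.0.0/16 clear@16
  - 102.241.64.0/18 clear@18
  + 102.241.104.224/28 (H0) depth=28
  + 102.241.96.0/20 (H2) depth=20
  + 0.0.0.0/0 (H1) depth=0
  + 90.228.117.0/24 (H2) depth=24
  ? 90.228.117.94  path d0:H1→d1:-→d2:-→d3:-→d4:-→d5:-→d6:-→d7:-→d8:H0→d9:-→d10:-→d11:-→d12:-→d13:-→d14:-→d15:-→d16:-→d17:-→d18:-→d19:-→d20:-→d21:-→d22:-→d23:-→d24:H2→d25:-→d26:-→d27:-→d28:-→d29:-→d30:-→d31:H1  best=H1
  - 102.241.104.224/28 clear@28
  + 0.0.0.0/0 (H1) depth=0
  + 102.241.96.0/20 (H0) depth=20
  ? 90.228.117.94  path d0:H1→d1:-→d2:-→d3:-→d4:-→d5:-→d6:-→d7:-→d8:H0→d9:-→d10:-→d11:-→d12:-→d13:-→d14:-→d15:-→d16:-→d17:-→d18:-→d19:-→d20:-→d21:-→d22:-→d23:-→d24:H2→d25:-→d26:-→d27:-→d28:-→d29:-→d30:-→d31:H1  best=H1
  ? 84.254.137.227  path d0:H1→d1:-→d2:-→d3:-→d4:-  best=H1
  + 102.241.104.0/24 (H0) depth=24
  - 102.0.0.0/8 clear@8
  - 90.228.117.94/31 clear@31
  ? 90.228.117.70  path d0:H1→d1:-→d2:-→d3:-→d4:-→d5:-→d6:-→d7:-→d8:H0→d9:-→d10:-→d11:-→d12:-→d13:-→d14:-→d15:-→d16:-→d17:-→d18:-→d19:-→d20:-→d21:-→d22:-→d23:-→d24:H2→d25:-→d26:-→d27:-  best=H2
  + 102.240.0.0/12 (H0) depth=12
  + 80.0.0.0/4 (H0) depth=4
  - 102.241.104.0/24 clear@24
  - 90.0.0.0/8 clear@8
  ? 102.241.96.16  path d0:H1→d1:-→d2:-→d3:-→d4:-→d5:-→d6:-→d7:-→d8:-→d9:-→d10:-→d11:-→d12:H0→d13:-→d14:-→d15:-→d16:-→d17:-→d18:-→d19:-→d20:H0  best=H0
  ? 102.240.0.50  path d0:H1→d1:-→d2:-→d3:-→d4:-→d5:-→d6:-→d7:-→d8:-→d9:-→d10:-→d11:-→d12:H0→d13:-→d14:-→d15:-  best=H0
  + 0.0.0.0/0 (H1) depth=0
  ? 90.228.117.108  path d0:H1→d1:-→d2:-→d3:-→d4:H0→d5:-→d6:-→d7:-→d8:-→d9:-→d10:-→d11:-→d12:-→d13:-→d14:-→d15:-→d16:-→d17:-→d18:-→d19:-→d20:-→d21:-→d22:-→d23:-→d24:H2→d25:-→d26:-  best=H2
  + 0.0.0.0/0 (H2) depth=0
  ? 80.0.0.249  path d0:H2→d1:-→d2:-→d3:-→d4:H0  best=H0
  + 90.228.117.0/25 (H2) depth=25
  + 0.0.0.0/0 (H2) depth=0
  + 90.228.116.0/23 (H1) depth=23

== LOOKUPS ==
["H0","H1","H1","H1","H2","H0","H0","H2","H0"]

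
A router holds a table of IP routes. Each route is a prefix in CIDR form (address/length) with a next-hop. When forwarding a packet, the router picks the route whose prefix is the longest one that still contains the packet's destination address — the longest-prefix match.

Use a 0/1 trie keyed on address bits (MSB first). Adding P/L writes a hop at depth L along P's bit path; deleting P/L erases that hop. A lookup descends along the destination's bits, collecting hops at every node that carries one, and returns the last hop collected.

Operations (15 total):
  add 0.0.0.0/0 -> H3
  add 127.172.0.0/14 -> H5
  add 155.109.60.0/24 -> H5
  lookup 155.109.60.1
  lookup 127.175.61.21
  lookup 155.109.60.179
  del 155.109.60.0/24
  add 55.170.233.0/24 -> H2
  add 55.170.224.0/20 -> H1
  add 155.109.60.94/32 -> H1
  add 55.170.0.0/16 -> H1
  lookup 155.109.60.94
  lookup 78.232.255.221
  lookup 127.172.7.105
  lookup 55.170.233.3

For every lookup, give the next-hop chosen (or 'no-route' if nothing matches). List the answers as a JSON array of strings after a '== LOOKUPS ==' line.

Process each operation:
  add 0.0.0.0/0 -> H3 at depth 0
  add 127.172.0.0/14 -> H5 at depth 14
  add 155.109.60.0/24 -> H5 at depth 24
  Q 155.109.60.1: descend 100110110110110100111100 ; hops seen [H3,H5] ; pick H5
  Q 127.175.61.21: descend 01111111101011 ; hops seen [H3,H5] ; pick H5
  Q 155.109.60.179: descend 100110110110110100111100 ; hops seen [H3,H5] ; pick H5
  - 155.109.60.0/24 clear@24
  add 55.170.233.0/24 -> H2 at depth 24
  add 55.170.224.0/20 -> H1 at depth 20
  add 155.109.60.94/32 -> H1 at depth 32
  add 55.170.0.0/16 -> H1 at depth 16
  Q 155.109.60.94: descend 10011011011011010011110001011110 ; hops seen [H3,H1] ; pick H1
  Q 78.232.255.221: descend 01 ; hops seen [H3] ; pick H3
  Q 127.172.7.105: descend 01111111101011 ; hops seen [H3,H5] ; pick H5
  Q 55.170.233.3: descend 001101111010101011101001 ; hops seen [H3,H1,H1,H2] ; pick H2

== LOOKUPS ==
["H5","H5","H5","H1","H3","H5","H2"]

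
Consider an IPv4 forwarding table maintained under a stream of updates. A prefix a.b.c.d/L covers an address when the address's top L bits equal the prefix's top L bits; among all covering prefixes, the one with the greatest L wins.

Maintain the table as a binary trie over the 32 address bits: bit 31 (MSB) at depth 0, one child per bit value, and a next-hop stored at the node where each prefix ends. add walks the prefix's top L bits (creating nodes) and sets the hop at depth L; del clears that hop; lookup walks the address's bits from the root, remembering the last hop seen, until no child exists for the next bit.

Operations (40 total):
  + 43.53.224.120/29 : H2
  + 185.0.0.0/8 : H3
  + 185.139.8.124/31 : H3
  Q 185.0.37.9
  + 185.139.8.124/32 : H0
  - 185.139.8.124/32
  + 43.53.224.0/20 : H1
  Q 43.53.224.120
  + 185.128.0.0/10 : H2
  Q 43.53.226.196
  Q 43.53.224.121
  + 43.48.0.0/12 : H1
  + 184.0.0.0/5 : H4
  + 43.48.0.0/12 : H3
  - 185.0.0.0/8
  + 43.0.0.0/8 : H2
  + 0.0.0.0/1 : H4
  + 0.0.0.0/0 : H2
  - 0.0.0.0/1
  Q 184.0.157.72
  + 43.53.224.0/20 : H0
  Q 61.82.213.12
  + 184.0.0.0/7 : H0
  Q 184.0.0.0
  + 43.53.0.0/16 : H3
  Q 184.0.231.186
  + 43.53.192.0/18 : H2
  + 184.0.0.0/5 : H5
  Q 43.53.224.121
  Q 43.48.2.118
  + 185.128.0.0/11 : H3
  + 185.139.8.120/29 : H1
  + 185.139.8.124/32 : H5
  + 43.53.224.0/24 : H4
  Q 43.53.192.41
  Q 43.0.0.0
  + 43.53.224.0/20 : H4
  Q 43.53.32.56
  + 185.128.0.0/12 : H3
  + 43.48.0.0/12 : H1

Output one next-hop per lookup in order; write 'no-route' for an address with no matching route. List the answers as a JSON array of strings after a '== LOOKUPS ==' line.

Apply in order:
  add 43.53.224.120/29 -> H2 at depth 29
  add 185.0.0.0/8 -> H3 at depth 8
  add 185.139.8.124/31 -> H3 at depth 31
  Q 185.0.37.9: descend 10111001 ; hops seen [H3] ; pick H3
  add 185.139.8.124/32 -> H0 at depth 32
  - 185.139.8.124/32 clear@32
  add 43.53.224.0/20 -> H1 at depth 20
  Q 43.53.224.120: descend 00101011001101011110000001111 ; hops seen [H1,H2] ; pick H2
  add 185.128.0.0/10 -> H2 at depth 10
  Q 43.53.226.196: descend 0010101100110101111000 ; hops seen [H1] ; pick H1
  Q 43.53.224.121: descend 00101011001101011110000001111 ; hops seen [H1,H2] ; pick H2
  add 43.48.0.0/12 -> H1 at depth 12
  add 184.0.0.0/5 -> H4 at depth 5
  add 43.48.0.0/12 -> H3 at depth 12
  - 185.0.0.0/8 clear@8
  add 43.0.0.0/8 -> H2 at depth 8
  add 0.0.0.0/1 -> H4 at depth 1
  add 0.0.0.0/0 -> H2 at depth 0
  - 0.0.0.0/1 clear@1
  Q 184.0.157.72: descend 1011100 ; hops seen [H2,H4] ; pick H4
  add 43.53.224.0/20 -> H0 at depth 20
  Q 61.82.213.12: descend 001 ; hops seen [H2] ; pick H2
  add 184.0.0.0/7 -> H0 at depth 7
  Q 184.0.0.0: descend 1011100 ; hops seen [H2,H4,H0] ; pick H0
  add 43.53.0.0/16 -> H3 at depth 16
  Q 184.0.231.186: descend 1011100 ; hops seen [H2,H4,H0] ; pick H0
  add 43.53.192.0/18 -> H2 at depth 18
  add 184.0.0.0/5 -> H5 at depth 5
  Q 43.53.224.121: descend 00101011001101011110000001111 ; hops seen [H2,H2,H3,H3,H2,H0,H2] ; pick H2
  Q 43.48.2.118: descend 0010101100110 ; hops seen [H2,H2,H3] ; pick H3
  add 185.128.0.0/11 -> H3 at depth 11
  add 185.139.8.120/29 -> H1 at depth 29
  add 185.139.8.124/32 -> H5 at depth 32
  add 43.53.224.0/24 -> H4 at depth 24
  Q 43.53.192.41: descend 001010110011010111 ; hops seen [H2,H2,H3,H3,H2] ; pick H2
  Q 43.0.0.0: descend 0010101100 ; hops seen [H2,H2] ; pick H2
  add 43.53.224.0/20 -> H4 at depth 20
  Q 43.53.32.56: descend 0010101100110101 ; hops seen [H2,H2,H3,H3] ; pick H3
  add 185.128.0.0/12 -> H3 at depth 12
  add 43.48.0.0/12 -> H1 at depth 12

== LOOKUPS ==
["H3","H2","H1","H2","H4","H2","H0","H0","H2","H3","H2","H2","H3"]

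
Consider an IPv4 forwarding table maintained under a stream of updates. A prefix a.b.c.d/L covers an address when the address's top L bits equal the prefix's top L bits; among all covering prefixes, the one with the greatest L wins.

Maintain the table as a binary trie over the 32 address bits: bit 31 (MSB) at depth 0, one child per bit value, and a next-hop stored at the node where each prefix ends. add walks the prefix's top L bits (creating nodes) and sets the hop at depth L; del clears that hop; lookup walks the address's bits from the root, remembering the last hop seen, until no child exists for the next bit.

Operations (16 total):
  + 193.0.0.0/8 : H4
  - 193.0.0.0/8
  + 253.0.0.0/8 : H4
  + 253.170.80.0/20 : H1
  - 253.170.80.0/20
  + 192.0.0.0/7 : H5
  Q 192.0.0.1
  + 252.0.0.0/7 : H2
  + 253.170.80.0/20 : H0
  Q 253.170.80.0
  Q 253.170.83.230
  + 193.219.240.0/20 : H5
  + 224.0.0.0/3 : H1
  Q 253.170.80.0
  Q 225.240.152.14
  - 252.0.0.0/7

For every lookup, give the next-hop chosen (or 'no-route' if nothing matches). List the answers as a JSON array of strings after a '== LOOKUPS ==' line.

Apply in order:
  + 193.0.0.0/8 (H4) depth=8
  del 193.0.0.0/8 (clear depth 8)
  + 253.0.0.0/8 (H4) depth=8
  + 253.170.80.0/20 (H1) depth=20
  del 253.170.80.0/20 (clear depth 20)
  + 192.0.0.0/7 (H5) depth=7
  lookup 192.0.0.1: bits 1100000 walk d0:-→d1:-→d2:-→d3:-→d4:-→d5:-→d6:-→d7:H5 -> H5
  + 252.0.0.0/7 (H2) depth=7
  + 253.170.80.0/20 (H0) depth=20
  lookup 253.170.80.0: bits 11111101101010100101 walk d0:-→d1:-→d2:-→d3:-→d4:-→d5:-→d6:-→d7:H2→d8:H4→d9:-→d10:-→d11:-→d12:-→d13:-→d14:-→d15:-→d16:-→d17:-→d18:-→d19:-→d20:H0 -> H0
  lookup 253.170.83.230: bits 11111101101010100101 walk d0:-→d1:-→d2:-→d3:-→d4:-→d5:-→d6:-→d7:H2→d8:H4→d9:-→d10:-→d11:-→d12:-→d13:-→d14:-→d15:-→d16:-→d17:-→d18:-→d19:-→d20:H0 -> H0
  + 193.219.240.0/20 (H5) depth=20
  + 224.0.0.0/3 (H1) depth=3
  lookup 253.170.80.0: bits 11111101101010100101 walk d0:-→d1:-→d2:-→d3:H1→d4:-→d5:-→d6:-→d7:H2→d8:H4→d9:-→d10:-→d11:-→d12:-→d13:-→d14:-→d15:-→d16:-→d17:-→d18:-→d19:-→d20:H0 -> H0
  lookup 225.240.152.14: bits 111 walk d0:-→d1:-→d2:-→d3:H1 -> H1
  del 252.0.0.0/7 (clear depth 7)

== LOOKUPS ==
["H5","H0","H0","H0","H1"]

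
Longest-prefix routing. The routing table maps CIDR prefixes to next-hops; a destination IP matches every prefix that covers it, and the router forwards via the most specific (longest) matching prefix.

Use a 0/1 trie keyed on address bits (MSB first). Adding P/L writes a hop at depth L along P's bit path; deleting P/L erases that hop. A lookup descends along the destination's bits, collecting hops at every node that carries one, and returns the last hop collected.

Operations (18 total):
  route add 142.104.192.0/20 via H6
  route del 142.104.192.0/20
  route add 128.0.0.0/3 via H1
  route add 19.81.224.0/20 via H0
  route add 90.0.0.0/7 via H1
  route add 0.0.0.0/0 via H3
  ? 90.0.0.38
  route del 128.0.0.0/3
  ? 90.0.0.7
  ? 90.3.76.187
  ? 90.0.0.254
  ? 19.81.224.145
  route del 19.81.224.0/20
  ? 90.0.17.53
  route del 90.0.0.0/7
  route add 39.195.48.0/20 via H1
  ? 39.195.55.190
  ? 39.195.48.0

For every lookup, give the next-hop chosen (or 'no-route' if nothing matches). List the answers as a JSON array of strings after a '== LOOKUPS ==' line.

Trace:
  + 142.104.192.0/20 (H6) depth=20
  - 142.104.192.0/20 clear@20
  + 128.0.0.0/3 (H1) depth=3
  + 19.81.224.0/20 (H0) depth=20
  + 90.0.0.0/7 (H1) depth=7
  + 0.0.0.0/0 (H3) depth=0
  Q 90.0.0.38: descend 0101101 ; hops seen [H3,H1] ; pick H1
  - 128.0.0.0/3 clear@3
  Q 90.0.0.7: descend 0101101 ; hops seen [H3,H1] ; pick H1
  Q 90.3.76.187: descend 0101101 ; hops seen [H3,H1] ; pick H1
  Q 90.0.0.254: descend 0101101 ; hops seen [H3,H1] ; pick H1
  Q 19.81.224.145: descend 00010011010100011110 ; hops seen [H3,H0] ; pick H0
  - 19.81.224.0/20 clear@20
  Q 90.0.17.53: descend 0101101 ; hops seen [H3,H1] ; pick H1
  - 90.0.0.0/7 clear@7
  + 39.195.48.0/20 (H1) depth=20
  Q 39.195.55.190: descend 00100111110000110011 ; hops seen [H3,H1] ; pick H1
  Q 39.195.48.0: descend 00100111110000110011 ; hops seen [H3,H1] ; pick H1

== LOOKUPS ==
["H1","H1","H1","H1","H0","H1","H1","H1"]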